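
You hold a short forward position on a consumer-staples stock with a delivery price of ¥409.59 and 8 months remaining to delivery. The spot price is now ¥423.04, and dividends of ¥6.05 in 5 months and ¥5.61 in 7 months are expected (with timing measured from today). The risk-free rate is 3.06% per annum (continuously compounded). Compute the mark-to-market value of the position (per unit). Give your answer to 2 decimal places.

PV(remaining dividends) I = 6.05·e^(−0.0306·5/12) + 5.61·e^(−0.0306·7/12) = 11.4841
Current forward F = (S − I)·e^(rT) = (423.04 − 11.4841)·e^(0.0306·8/12) = 411.5559 × 1.020610 = 420.0381
Value (long) = (F − K)·e^(−rT) = (420.0381 − 409.59) × 0.979807 = 10.2371
Short position value = −(long value) = -¥10.24

-¥10.24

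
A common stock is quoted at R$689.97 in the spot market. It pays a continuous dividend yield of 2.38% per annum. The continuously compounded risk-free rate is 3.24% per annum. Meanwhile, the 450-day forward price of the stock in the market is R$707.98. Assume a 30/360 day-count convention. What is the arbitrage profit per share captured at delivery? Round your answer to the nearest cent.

Fair forward: F* = S·e^(carry·T), with carry = (r − q) = 0.0324 − 0.0238 = 0.0086
F* = 689.97 · e^(0.0086 × 450/360) = 689.97 · e^0.010750 = 689.97 × 1.010808 = R$697.4272
Market R$707.98 > fair R$697.4272: forward overpriced → cash-and-carry (buy spot, short the forward).
At maturity, profit = |F_mkt − F*| = |707.98 − 697.4272| = R$10.55 per share

R$10.55 per share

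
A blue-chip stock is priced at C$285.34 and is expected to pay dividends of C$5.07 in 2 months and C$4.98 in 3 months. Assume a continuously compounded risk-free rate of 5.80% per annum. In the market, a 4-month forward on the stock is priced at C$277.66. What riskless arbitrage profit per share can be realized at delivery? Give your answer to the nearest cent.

C$3.13 per share

PV(dividends) I = 5.07·e^(−0.0580·2/12) + 4.98·e^(−0.0580·3/12) = 9.9295
Fair forward F* = (S − I)·e^(rT) = (285.34 − 9.9295)·e^0.019333 = 275.4105 × 1.019521 = 280.7868
Market C$277.66 < fair 280.7868: forward underpriced → reverse cash-and-carry (short the stock, invest proceeds at r, pay the dividends, go long the forward).
Profit at T = |F_mkt − F*| = |277.66 − 280.7868| = C$3.13 per share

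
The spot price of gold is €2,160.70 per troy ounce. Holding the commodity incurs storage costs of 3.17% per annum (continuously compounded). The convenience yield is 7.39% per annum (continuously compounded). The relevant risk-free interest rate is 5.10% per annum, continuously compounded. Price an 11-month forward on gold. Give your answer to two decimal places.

€2,178.20 per troy ounce

Net carry = r + u − y = 0.0510 + 0.0317 − 0.0739 = 0.0088
F = S·e^((r+u−y)T) = 2160.70 · e^(0.0088 × 11/12) = 2160.70 · e^0.00806667
= 2160.70 × 1.00809929 = €2,178.20 per troy ounce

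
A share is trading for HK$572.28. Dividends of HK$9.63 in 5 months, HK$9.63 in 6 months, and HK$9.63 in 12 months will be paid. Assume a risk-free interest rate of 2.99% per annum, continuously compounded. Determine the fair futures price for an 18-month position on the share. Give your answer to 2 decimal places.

PV(dividends) I = 9.63·e^(−0.0299·5/12) + 9.63·e^(−0.0299·6/12) + 9.63·e^(−0.0299·12/12)
I = 9.5108 + 9.4871 + 9.3463 = 28.3442
F = (S − I)·e^(rT) = (572.28 − 28.3442) · e^(0.0299·18/12)
= 543.9358 · e^0.044850 = 543.9358 × 1.045871 = HK$568.89

HK$568.89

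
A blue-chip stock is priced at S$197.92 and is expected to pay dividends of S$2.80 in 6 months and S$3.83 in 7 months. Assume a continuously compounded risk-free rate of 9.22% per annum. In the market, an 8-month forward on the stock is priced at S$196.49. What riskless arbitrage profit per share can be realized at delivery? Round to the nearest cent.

S$7.27 per share

PV(dividends) I = 2.80·e^(−0.0922·6/12) + 3.83·e^(−0.0922·7/12) = 6.3033
Fair forward F* = (S − I)·e^(rT) = (197.92 − 6.3033)·e^0.061467 = 191.6167 × 1.063395 = 203.7642
Market S$196.49 < fair 203.7642: forward underpriced → reverse cash-and-carry (short the stock, invest proceeds at r, pay the dividends, go long the forward).
Profit at T = |F_mkt − F*| = |196.49 − 203.7642| = S$7.27 per share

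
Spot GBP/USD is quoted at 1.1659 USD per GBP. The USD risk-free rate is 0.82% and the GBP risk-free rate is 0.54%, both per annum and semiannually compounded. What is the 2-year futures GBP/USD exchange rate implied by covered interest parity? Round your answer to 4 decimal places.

1.1724

By covered interest parity, F = S · (1+r_USD/2)^(2T) / (1+r_GBP/2)^(2T)
= 1.1659 × 1.016501 / 1.010844 = 1.1659 × 1.005596
F = 1.1724 USD per GBP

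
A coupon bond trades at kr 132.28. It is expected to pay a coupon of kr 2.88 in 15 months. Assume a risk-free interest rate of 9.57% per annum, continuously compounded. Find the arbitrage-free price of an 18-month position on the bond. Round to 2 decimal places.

PV(coupons) I = 2.88·e^(−0.0957·15/12)
I = 2.5553
F = (S − I)·e^(rT) = (132.28 − 2.5553) · e^(0.0957·18/12)
= 129.7247 · e^0.143550 = 129.7247 × 1.154365 = kr 149.75

kr 149.75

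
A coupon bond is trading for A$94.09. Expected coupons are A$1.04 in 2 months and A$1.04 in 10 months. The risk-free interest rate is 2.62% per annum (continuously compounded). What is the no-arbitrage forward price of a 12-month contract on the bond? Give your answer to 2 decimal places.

A$94.48

PV(coupons) I = 1.04·e^(−0.0262·2/12) + 1.04·e^(−0.0262·10/12)
I = 1.0355 + 1.0175 = 2.0530
F = (S − I)·e^(rT) = (94.09 − 2.0530) · e^(0.0262·12/12)
= 92.0370 · e^0.026200 = 92.0370 × 1.026546 = A$94.48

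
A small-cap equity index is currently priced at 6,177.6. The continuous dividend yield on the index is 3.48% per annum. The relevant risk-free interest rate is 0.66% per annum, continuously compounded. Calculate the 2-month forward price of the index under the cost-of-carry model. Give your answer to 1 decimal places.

F = S·e^((r − q)T) = 6177.6 · e^((0.0066 − 0.0348) × 2/12)
= 6177.6 · e^-0.004700 = 6177.6 × 0.995311
F = 6,148.6

6,148.6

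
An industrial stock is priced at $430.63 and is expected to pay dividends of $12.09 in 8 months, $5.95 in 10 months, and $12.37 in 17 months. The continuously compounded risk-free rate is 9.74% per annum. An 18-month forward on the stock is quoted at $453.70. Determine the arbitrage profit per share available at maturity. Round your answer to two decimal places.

PV(dividends) I = 12.09·e^(−0.0974·8/12) + 5.95·e^(−0.0974·10/12) + 12.37·e^(−0.0974·17/12) = 27.5917
Fair forward F* = (S − I)·e^(rT) = (430.63 − 27.5917)·e^0.146100 = 403.0383 × 1.157312 = 466.4411
Market $453.70 < fair 466.4411: forward underpriced → reverse cash-and-carry (short the stock, invest proceeds at r, pay the dividends, go long the forward).
Profit at T = |F_mkt − F*| = |453.70 − 466.4411| = $12.74 per share

$12.74 per share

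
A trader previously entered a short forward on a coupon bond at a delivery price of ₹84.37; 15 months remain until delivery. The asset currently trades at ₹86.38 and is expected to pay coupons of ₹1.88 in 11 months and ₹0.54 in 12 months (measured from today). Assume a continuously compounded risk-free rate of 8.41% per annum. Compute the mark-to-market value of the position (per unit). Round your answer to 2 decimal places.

PV(remaining coupons) I = 1.88·e^(−0.0841·11/12) + 0.54·e^(−0.0841·12/12) = 2.2370
Current forward F = (S − I)·e^(rT) = (86.38 − 2.2370)·e^(0.0841·15/12) = 84.1430 × 1.110849 = 93.4702
Value (long) = (F − K)·e^(−rT) = (93.4702 − 84.37) × 0.900212 = 8.1921
Short position value = −(long value) = -₹8.19

-₹8.19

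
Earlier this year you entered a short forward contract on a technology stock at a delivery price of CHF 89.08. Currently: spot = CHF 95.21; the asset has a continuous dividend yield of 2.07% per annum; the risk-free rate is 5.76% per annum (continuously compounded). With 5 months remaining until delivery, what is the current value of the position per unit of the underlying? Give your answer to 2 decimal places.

Current fair forward for the remaining 5 months: F = S·e^((r − q)·T), (r − q) = 0.0576 − 0.0207 = 0.0369
F = 95.21 · e^(0.0369 × 5/12) = 95.21 × 1.015494 = 96.6852
Value of long forward = (F − K)·e^(−rT) = (96.6852 − 89.08) · e^(−0.0576·5/12)
= 7.6052 × 0.976286 = 7.42
Short position value = −(long value) = -CHF 7.42

-CHF 7.42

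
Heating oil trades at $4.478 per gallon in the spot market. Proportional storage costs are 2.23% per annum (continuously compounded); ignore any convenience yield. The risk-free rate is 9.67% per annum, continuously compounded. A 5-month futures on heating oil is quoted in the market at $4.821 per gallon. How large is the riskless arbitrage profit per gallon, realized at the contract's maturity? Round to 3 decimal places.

$0.115 per gallon

Fair futures: F* = S·e^(carry·T), with carry = (r + u) = 0.0967 + 0.0223 = 0.1190
F* = 4.478 · e^(0.1190 × 5/12) = 4.478 · e^0.049583 = 4.478 × 1.050833 = $4.7056
Market $4.821 > fair $4.7056: forward overpriced → cash-and-carry (buy spot, short the forward).
At maturity, profit = |F_mkt − F*| = |4.821 − 4.7056| = $0.115 per gallon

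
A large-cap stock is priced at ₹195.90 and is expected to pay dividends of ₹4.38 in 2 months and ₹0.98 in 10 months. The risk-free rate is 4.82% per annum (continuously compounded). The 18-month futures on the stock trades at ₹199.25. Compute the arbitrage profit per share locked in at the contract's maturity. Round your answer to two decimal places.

₹5.66 per share

PV(dividends) I = 4.38·e^(−0.0482·2/12) + 0.98·e^(−0.0482·10/12) = 5.2864
Fair futures F* = (S − I)·e^(rT) = (195.90 − 5.2864)·e^0.072300 = 190.6136 × 1.074978 = 204.9054
Market ₹199.25 < fair 204.9054: forward underpriced → reverse cash-and-carry (short the stock, invest proceeds at r, pay the dividends, go long the forward).
Profit at T = |F_mkt − F*| = |199.25 − 204.9054| = ₹5.66 per share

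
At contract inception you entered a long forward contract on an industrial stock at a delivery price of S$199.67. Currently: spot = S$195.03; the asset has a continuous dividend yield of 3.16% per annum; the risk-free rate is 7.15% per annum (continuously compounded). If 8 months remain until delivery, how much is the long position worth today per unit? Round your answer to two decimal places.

S$0.59

Current fair forward for the remaining 8 months: F = S·e^((r − q)·T), (r − q) = 0.0715 − 0.0316 = 0.0399
F = 195.03 · e^(0.0399 × 8/12) = 195.03 × 1.026957 = 200.2874
Value of long forward = (F − K)·e^(−rT) = (200.2874 − 199.67) · e^(−0.0715·8/12)
= 0.6174 × 0.953452 = 0.59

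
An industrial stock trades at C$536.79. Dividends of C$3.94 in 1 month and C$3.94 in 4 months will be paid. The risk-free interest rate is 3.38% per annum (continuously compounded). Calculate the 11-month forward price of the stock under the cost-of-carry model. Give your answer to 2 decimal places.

C$545.61

PV(dividends) I = 3.94·e^(−0.0338·1/12) + 3.94·e^(−0.0338·4/12)
I = 3.9289 + 3.8959 = 7.8248
F = (S − I)·e^(rT) = (536.79 − 7.8248) · e^(0.0338·11/12)
= 528.9652 · e^0.030983 = 528.9652 × 1.031468 = C$545.61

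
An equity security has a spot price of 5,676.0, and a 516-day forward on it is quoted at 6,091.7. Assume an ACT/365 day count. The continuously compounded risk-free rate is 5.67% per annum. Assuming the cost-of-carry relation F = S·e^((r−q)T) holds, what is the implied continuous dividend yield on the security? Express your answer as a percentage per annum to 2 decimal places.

0.67%

From F = S·e^((r−q)T): (r − q) = ln(F/S)/T
ln(6091.7/5676.0) = ln(1.073238) = 0.070680
(r − q) = 0.070680 / (516/365) = 0.049997
q = r − ln(F/S)/T = 0.0567 − 0.049997 = 0.006703
q = 0.67%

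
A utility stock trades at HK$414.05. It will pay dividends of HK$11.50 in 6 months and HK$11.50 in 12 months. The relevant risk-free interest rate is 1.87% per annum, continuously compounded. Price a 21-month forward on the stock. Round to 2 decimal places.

HK$404.39

PV(dividends) I = 11.50·e^(−0.0187·6/12) + 11.50·e^(−0.0187·12/12)
I = 11.3930 + 11.2869 = 22.6799
F = (S − I)·e^(rT) = (414.05 − 22.6799) · e^(0.0187·21/12)
= 391.3701 · e^0.032725 = 391.3701 × 1.033266 = HK$404.39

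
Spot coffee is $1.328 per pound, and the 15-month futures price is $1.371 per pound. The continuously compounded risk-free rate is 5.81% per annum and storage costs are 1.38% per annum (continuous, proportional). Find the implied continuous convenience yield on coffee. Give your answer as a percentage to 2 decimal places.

4.64%

F = S·e^((r+u−y)T) ⇒ (r+u−y) = ln(F/S)/T
ln(1.371/1.328) = 0.031866; /T ⇒ 0.025493
y = r + u − ln(F/S)/T = 0.0581 + 0.0138 − 0.025493 = 0.046407
y = 4.64%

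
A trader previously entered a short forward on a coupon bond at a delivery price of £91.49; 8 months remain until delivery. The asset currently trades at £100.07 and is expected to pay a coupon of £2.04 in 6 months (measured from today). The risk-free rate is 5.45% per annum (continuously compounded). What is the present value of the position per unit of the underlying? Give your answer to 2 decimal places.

PV(remaining coupons) I = 2.04·e^(−0.0545·6/12) = 1.9852
Current forward F = (S − I)·e^(rT) = (100.07 − 1.9852)·e^(0.0545·8/12) = 98.0848 × 1.037001 = 101.7140
Value (long) = (F − K)·e^(−rT) = (101.7140 − 91.49) × 0.964319 = 9.8592
Short position value = −(long value) = -£9.86

-£9.86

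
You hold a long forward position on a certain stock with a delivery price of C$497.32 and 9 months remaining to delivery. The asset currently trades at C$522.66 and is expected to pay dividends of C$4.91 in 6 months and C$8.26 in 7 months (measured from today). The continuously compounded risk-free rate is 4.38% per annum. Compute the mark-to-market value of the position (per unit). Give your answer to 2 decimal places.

C$28.56

PV(remaining dividends) I = 4.91·e^(−0.0438·6/12) + 8.26·e^(−0.0438·7/12) = 12.8553
Current forward F = (S − I)·e^(rT) = (522.66 − 12.8553)·e^(0.0438·9/12) = 509.8047 × 1.033396 = 526.8301
Value (long) = (F − K)·e^(−rT) = (526.8301 − 497.32) × 0.967684 = 28.5565
Value = C$28.56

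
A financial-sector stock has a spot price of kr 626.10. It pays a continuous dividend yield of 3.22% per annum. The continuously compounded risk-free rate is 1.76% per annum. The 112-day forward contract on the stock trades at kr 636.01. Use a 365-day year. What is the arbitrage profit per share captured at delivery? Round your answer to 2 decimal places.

Fair forward: F* = S·e^(carry·T), with carry = (r − q) = 0.0176 − 0.0322 = -0.0146
F* = 626.10 · e^(-0.0146 × 112/365) = 626.10 · e^-0.004480 = 626.10 × 0.995530 = kr 623.3013
Market kr 636.01 > fair kr 623.3013: forward overpriced → cash-and-carry (buy spot, short the forward).
At maturity, profit = |F_mkt − F*| = |636.01 − 623.3013| = kr 12.71 per share

kr 12.71 per share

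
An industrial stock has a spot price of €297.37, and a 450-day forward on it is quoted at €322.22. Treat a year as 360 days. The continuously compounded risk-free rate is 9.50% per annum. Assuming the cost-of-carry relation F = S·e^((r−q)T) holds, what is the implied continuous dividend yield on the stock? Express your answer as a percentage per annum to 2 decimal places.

From F = S·e^((r−q)T): (r − q) = ln(F/S)/T
ln(322.22/297.37) = ln(1.083566) = 0.080257
(r − q) = 0.080257 / (450/360) = 0.064206
q = r − ln(F/S)/T = 0.0950 − 0.064206 = 0.030794
q = 3.08%

3.08%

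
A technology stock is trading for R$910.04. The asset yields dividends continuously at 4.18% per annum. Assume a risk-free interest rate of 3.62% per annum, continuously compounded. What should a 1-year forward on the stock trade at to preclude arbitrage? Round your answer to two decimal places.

F = S·e^((r − q)T) = 910.04 · e^((0.0362 − 0.0418) × 1)
= 910.04 · e^-0.005600 = 910.04 × 0.994416
F = R$904.96

R$904.96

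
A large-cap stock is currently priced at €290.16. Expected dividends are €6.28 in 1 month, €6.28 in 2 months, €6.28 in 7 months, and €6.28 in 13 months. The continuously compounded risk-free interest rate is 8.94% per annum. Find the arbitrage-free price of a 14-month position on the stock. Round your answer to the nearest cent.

PV(dividends) I = 6.28·e^(−0.0894·1/12) + 6.28·e^(−0.0894·2/12) + 6.28·e^(−0.0894·7/12) + 6.28·e^(−0.0894·13/12)
I = 6.2334 + 6.1871 + 5.9609 + 5.7003 = 24.0817
F = (S − I)·e^(rT) = (290.16 − 24.0817) · e^(0.0894·14/12)
= 266.0783 · e^0.104300 = 266.0783 × 1.109933 = €295.33

€295.33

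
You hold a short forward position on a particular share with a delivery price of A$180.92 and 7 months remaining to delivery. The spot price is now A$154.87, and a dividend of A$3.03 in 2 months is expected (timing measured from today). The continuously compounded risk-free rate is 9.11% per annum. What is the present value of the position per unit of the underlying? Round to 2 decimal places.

A$19.67

PV(remaining dividends) I = 3.03·e^(−0.0911·2/12) = 2.9843
Current forward F = (S − I)·e^(rT) = (154.87 − 2.9843)·e^(0.0911·7/12) = 151.8857 × 1.054579 = 160.1755
Value (long) = (F − K)·e^(−rT) = (160.1755 − 180.92) × 0.948246 = -19.6709
Short position value = −(long value) = A$19.67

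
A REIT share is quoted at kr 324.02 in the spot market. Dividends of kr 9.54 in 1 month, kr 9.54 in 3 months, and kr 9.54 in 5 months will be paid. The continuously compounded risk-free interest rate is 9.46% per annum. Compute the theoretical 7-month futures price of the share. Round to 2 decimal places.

kr 312.86

PV(dividends) I = 9.54·e^(−0.0946·1/12) + 9.54·e^(−0.0946·3/12) + 9.54·e^(−0.0946·5/12)
I = 9.4651 + 9.3170 + 9.1713 = 27.9534
F = (S − I)·e^(rT) = (324.02 − 27.9534) · e^(0.0946·7/12)
= 296.0666 · e^0.055183 = 296.0666 × 1.056734 = kr 312.86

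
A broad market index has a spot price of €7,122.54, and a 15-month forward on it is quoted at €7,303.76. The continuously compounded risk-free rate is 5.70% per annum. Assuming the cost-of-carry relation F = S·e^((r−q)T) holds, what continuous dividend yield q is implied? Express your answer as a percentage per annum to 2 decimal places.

3.69%

From F = S·e^((r−q)T): (r − q) = ln(F/S)/T
ln(7303.76/7122.54) = ln(1.025443) = 0.025125
(r − q) = 0.025125 / (15/12) = 0.020100
q = r − ln(F/S)/T = 0.0570 − 0.020100 = 0.036900
q = 3.69%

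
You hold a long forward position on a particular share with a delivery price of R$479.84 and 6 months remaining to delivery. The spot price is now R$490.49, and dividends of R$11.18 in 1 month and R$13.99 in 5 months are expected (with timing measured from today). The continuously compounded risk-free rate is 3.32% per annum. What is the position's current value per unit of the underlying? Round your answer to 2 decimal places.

-R$6.40

PV(remaining dividends) I = 11.18·e^(−0.0332·1/12) + 13.99·e^(−0.0332·5/12) = 24.9469
Current forward F = (S − I)·e^(rT) = (490.49 − 24.9469)·e^(0.0332·6/12) = 465.5431 × 1.016739 = 473.3358
Value (long) = (F − K)·e^(−rT) = (473.3358 − 479.84) × 0.983537 = -6.3971
Value = -R$6.40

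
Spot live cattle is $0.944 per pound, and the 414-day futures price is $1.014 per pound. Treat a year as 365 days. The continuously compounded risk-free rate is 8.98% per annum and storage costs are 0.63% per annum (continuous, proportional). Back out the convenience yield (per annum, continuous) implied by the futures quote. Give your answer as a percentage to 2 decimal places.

F = S·e^((r+u−y)T) ⇒ (r+u−y) = ln(F/S)/T
ln(1.014/0.944) = 0.071532; /T ⇒ 0.063066
y = r + u − ln(F/S)/T = 0.0898 + 0.0063 − 0.063066 = 0.033034
y = 3.30%

3.30%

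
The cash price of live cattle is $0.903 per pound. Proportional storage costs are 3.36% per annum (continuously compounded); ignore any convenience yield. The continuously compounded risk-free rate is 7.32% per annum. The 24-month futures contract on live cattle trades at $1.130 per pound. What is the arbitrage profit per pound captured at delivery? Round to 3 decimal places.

Fair futures: F* = S·e^(carry·T), with carry = (r + u) = 0.0732 + 0.0336 = 0.1068
F* = 0.903 · e^(0.1068 × 24/12) = 0.903 · e^0.213600 = 0.903 × 1.238127 = $1.1180
Market $1.130 > fair $1.1180: forward overpriced → cash-and-carry (buy spot, short the forward).
At maturity, profit = |F_mkt − F*| = |1.130 − 1.1180| = $0.012 per pound

$0.012 per pound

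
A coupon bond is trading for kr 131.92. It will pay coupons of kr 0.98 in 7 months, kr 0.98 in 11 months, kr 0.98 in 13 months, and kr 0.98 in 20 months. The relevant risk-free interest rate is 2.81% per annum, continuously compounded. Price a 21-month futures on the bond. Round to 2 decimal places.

kr 134.57

PV(coupons) I = 0.98·e^(−0.0281·7/12) + 0.98·e^(−0.0281·11/12) + 0.98·e^(−0.0281·13/12) + 0.98·e^(−0.0281·20/12)
I = 0.9641 + 0.9551 + 0.9506 + 0.9352 = 3.8050
F = (S − I)·e^(rT) = (131.92 − 3.8050) · e^(0.0281·21/12)
= 128.1150 · e^0.049175 = 128.1150 × 1.050404 = kr 134.57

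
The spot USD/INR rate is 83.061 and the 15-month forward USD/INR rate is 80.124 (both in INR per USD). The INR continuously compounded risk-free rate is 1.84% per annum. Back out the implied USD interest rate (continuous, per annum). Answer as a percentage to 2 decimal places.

4.72%

F = S·e^((r_INR − r_USD)T) ⇒ r_USD = r_INR − ln(F/S)/T
ln(80.124/83.061) = -0.036000; /(15/12) = -0.028800
r_USD = 0.0184 + 0.028800 = 0.047200
r_USD = 4.72%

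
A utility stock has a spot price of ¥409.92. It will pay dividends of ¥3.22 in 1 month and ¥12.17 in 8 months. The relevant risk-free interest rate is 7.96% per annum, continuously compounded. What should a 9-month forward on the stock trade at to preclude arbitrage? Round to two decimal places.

¥419.49

PV(dividends) I = 3.22·e^(−0.0796·1/12) + 12.17·e^(−0.0796·8/12)
I = 3.1987 + 11.5410 = 14.7397
F = (S − I)·e^(rT) = (409.92 − 14.7397) · e^(0.0796·9/12)
= 395.1803 · e^0.059700 = 395.1803 × 1.061518 = ¥419.49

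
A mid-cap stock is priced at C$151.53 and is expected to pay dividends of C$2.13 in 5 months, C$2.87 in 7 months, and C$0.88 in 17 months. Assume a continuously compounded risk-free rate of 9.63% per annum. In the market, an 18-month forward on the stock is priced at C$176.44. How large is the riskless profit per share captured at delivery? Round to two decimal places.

C$7.75 per share

PV(dividends) I = 2.13·e^(−0.0963·5/12) + 2.87·e^(−0.0963·7/12) + 0.88·e^(−0.0963·17/12) = 5.5272
Fair forward F* = (S − I)·e^(rT) = (151.53 − 5.5272)·e^0.144450 = 146.0028 × 1.155404 = 168.6922
Market C$176.44 > fair 168.6922: forward overpriced → cash-and-carry (borrow at r, buy the stock and collect the dividends, short the forward).
Profit at T = |F_mkt − F*| = |176.44 − 168.6922| = C$7.75 per share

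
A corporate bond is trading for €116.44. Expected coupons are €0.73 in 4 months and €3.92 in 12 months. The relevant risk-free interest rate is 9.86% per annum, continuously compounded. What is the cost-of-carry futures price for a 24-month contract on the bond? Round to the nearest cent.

€136.64

PV(coupons) I = 0.73·e^(−0.0986·4/12) + 3.92·e^(−0.0986·12/12)
I = 0.7064 + 3.5519 = 4.2583
F = (S − I)·e^(rT) = (116.44 − 4.2583) · e^(0.0986·24/12)
= 112.1817 · e^0.197200 = 112.1817 × 1.217988 = €136.64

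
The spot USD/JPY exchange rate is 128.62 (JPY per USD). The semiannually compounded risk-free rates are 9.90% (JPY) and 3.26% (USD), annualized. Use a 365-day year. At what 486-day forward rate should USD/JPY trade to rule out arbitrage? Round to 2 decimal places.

By covered interest parity, F = S · (1+r_JPY/2)^(2T) / (1+r_USD/2)^(2T)
= 128.62 × 1.137304 / 1.043998 = 128.62 × 1.089374
F = 140.12 JPY per USD

140.12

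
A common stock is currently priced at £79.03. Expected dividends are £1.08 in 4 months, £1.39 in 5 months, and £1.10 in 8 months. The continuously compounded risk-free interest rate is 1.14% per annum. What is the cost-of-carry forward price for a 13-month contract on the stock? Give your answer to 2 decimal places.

PV(dividends) I = 1.08·e^(−0.0114·4/12) + 1.39·e^(−0.0114·5/12) + 1.10·e^(−0.0114·8/12)
I = 1.0759 + 1.3834 + 1.0917 = 3.5510
F = (S − I)·e^(rT) = (79.03 − 3.5510) · e^(0.0114·13/12)
= 75.4790 · e^0.012350 = 75.4790 × 1.012427 = £76.42

£76.42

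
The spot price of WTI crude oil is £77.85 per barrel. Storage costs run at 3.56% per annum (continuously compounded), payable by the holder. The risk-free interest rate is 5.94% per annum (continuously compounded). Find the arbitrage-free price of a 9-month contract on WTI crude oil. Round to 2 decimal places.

£83.60 per barrel

Net carry = r + u − y = 0.0594 + 0.0356 − 0.0000 = 0.0950
F = S·e^((r+u−y)T) = 77.85 · e^(0.0950 × 9/12) = 77.85 · e^0.071250
= 77.85 × 1.073850 = £83.60 per barrel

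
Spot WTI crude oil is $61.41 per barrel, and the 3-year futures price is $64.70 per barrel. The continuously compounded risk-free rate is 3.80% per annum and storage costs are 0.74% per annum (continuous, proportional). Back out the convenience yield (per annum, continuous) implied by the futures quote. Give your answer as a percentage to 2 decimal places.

2.80%

F = S·e^((r+u−y)T) ⇒ (r+u−y) = ln(F/S)/T
ln(64.70/61.41) = 0.052189; /T ⇒ 0.017396
y = r + u − ln(F/S)/T = 0.0380 + 0.0074 − 0.017396 = 0.028004
y = 2.80%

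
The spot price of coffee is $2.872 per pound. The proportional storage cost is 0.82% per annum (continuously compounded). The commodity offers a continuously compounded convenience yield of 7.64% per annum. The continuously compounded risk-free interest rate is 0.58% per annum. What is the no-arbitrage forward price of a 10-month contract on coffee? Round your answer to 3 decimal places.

Net carry = r + u − y = 0.0058 + 0.0082 − 0.0764 = -0.0624
F = S·e^((r+u−y)T) = 2.872 · e^(-0.0624 × 10/12) = 2.872 · e^-0.052000
= 2.872 × 0.949329 = $2.726 per pound

$2.726 per pound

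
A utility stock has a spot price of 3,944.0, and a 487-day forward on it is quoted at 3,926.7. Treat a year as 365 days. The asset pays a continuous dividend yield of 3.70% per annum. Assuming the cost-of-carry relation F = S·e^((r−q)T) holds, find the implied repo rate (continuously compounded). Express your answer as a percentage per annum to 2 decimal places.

3.37%

From F = S·e^((r−q)T): (r − q) = ln(F/S)/T
ln(3926.7/3944.0) = ln(0.995614) = -0.004396
(r − q) = -0.004396 / (487/365) = -0.003295
r = ln(F/S)/T + q = -0.003295 + 0.0370 = 0.033705
r = 3.37%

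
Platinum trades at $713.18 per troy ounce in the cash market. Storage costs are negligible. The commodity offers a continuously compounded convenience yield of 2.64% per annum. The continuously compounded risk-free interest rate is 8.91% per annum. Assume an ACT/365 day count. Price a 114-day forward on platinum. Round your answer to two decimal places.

Net carry = r + u − y = 0.0891 + 0.0000 − 0.0264 = 0.0627
F = S·e^((r+u−y)T) = 713.18 · e^(0.0627 × 114/365) = 713.18 · e^0.019583
= 713.18 × 1.019776 = $727.28 per troy ounce

$727.28 per troy ounce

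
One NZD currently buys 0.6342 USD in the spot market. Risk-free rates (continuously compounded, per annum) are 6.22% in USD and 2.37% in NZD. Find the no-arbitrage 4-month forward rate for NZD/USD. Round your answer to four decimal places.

F = S·e^((r_USD − r_NZD)T) = 0.6342 · e^((0.0622 − 0.0237) × 4/12)
= 0.6342 · e^0.012833 = 0.6342 × 1.012916
F = 0.6424 USD per NZD

0.6424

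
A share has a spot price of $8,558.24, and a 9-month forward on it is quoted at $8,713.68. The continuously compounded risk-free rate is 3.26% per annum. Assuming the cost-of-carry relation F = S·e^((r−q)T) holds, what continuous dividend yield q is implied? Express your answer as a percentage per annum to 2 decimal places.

0.86%

From F = S·e^((r−q)T): (r − q) = ln(F/S)/T
ln(8713.68/8558.24) = ln(1.018163) = 0.018000
(r − q) = 0.018000 / (9/12) = 0.024000
q = r − ln(F/S)/T = 0.0326 − 0.024000 = 0.008600
q = 0.86%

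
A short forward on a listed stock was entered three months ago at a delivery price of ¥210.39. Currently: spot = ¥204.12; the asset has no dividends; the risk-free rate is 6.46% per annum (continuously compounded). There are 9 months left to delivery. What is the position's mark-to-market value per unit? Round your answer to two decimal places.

Current fair forward for the remaining 9 months: F = S·e^(r·T), r = 0.0646
F = 204.12 · e^(0.0646 × 9/12) = 204.12 × 1.049643 = 214.2531
Value of long forward = (F − K)·e^(−rT) = (214.2531 − 210.39) · e^(−0.0646·9/12)
= 3.8631 × 0.952705 = 3.68
Short position value = −(long value) = -¥3.68

-¥3.68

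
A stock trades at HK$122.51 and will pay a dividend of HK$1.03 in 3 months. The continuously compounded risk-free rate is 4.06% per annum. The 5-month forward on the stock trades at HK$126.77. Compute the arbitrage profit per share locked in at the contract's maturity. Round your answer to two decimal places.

HK$3.21 per share

PV(dividends) I = 1.03·e^(−0.0406·3/12) = 1.0196
Fair forward F* = (S − I)·e^(rT) = (122.51 − 1.0196)·e^0.016917 = 121.4904 × 1.017061 = 123.5631
Market HK$126.77 > fair 123.5631: forward overpriced → cash-and-carry (borrow at r, buy the stock and collect the dividends, short the forward).
Profit at T = |F_mkt − F*| = |126.77 − 123.5631| = HK$3.21 per share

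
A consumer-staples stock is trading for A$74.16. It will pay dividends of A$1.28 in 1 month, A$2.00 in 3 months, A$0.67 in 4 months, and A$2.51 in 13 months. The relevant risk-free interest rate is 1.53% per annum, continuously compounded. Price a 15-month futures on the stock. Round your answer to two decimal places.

A$69.06

PV(dividends) I = 1.28·e^(−0.0153·1/12) + 2.00·e^(−0.0153·3/12) + 0.67·e^(−0.0153·4/12) + 2.51·e^(−0.0153·13/12)
I = 1.2784 + 1.9924 + 0.6666 + 2.4687 = 6.4061
F = (S − I)·e^(rT) = (74.16 − 6.4061) · e^(0.0153·15/12)
= 67.7539 · e^0.019125 = 67.7539 × 1.019309 = A$69.06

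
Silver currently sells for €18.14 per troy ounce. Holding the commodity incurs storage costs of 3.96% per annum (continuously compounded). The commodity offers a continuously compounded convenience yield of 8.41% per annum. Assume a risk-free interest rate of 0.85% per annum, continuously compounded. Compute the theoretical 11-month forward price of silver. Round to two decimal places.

€17.55 per troy ounce

Net carry = r + u − y = 0.0085 + 0.0396 − 0.0841 = -0.0360
F = S·e^((r+u−y)T) = 18.14 · e^(-0.0360 × 11/12) = 18.14 · e^-0.033000
= 18.14 × 0.967539 = €17.55 per troy ounce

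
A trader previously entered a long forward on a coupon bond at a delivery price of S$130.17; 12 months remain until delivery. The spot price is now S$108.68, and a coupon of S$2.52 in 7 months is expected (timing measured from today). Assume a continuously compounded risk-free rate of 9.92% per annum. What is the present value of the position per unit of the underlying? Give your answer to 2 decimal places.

PV(remaining coupons) I = 2.52·e^(−0.0992·7/12) = 2.3783
Current forward F = (S − I)·e^(rT) = (108.68 − 2.3783)·e^(0.0992·12/12) = 106.3017 × 1.104287 = 117.3876
Value (long) = (F − K)·e^(−rT) = (117.3876 − 130.17) × 0.905562 = -11.5753
Value = -S$11.58

-S$11.58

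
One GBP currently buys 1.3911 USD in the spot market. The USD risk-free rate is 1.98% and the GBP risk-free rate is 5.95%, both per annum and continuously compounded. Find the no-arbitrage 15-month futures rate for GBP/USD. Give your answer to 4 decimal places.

1.3238

F = S·e^((r_USD − r_GBP)T) = 1.3911 · e^((0.0198 − 0.0595) × 15/12)
= 1.3911 · e^-0.049625 = 1.3911 × 0.951586
F = 1.3238 USD per GBP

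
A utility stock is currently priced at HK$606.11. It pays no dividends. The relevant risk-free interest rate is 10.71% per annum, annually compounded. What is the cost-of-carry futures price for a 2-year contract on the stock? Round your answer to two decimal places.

F = S · (1+r)^T
= 606.11 × 1.225670
F = HK$742.89

HK$742.89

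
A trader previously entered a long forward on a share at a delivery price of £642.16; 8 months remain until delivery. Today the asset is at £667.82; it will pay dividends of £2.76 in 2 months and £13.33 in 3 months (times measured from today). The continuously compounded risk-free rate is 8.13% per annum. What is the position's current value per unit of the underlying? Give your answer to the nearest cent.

PV(remaining dividends) I = 2.76·e^(−0.0813·2/12) + 13.33·e^(−0.0813·3/12) = 15.7847
Current forward F = (S − I)·e^(rT) = (667.82 − 15.7847)·e^(0.0813·8/12) = 652.0353 × 1.055696 = 688.3511
Value (long) = (F − K)·e^(−rT) = (688.3511 − 642.16) × 0.947243 = 43.7542
Value = £43.75

£43.75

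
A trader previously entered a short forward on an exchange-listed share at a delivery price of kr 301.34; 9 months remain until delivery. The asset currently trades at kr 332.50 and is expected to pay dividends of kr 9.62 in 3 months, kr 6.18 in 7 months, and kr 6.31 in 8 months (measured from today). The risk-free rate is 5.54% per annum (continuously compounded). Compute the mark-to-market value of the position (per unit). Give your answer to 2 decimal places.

PV(remaining dividends) I = 9.62·e^(−0.0554·3/12) + 6.18·e^(−0.0554·7/12) + 6.31·e^(−0.0554·8/12) = 21.5524
Current forward F = (S − I)·e^(rT) = (332.50 − 21.5524)·e^(0.0554·9/12) = 310.9476 × 1.042425 = 324.1396
Value (long) = (F − K)·e^(−rT) = (324.1396 − 301.34) × 0.959301 = 21.8717
Short position value = −(long value) = -kr 21.87

-kr 21.87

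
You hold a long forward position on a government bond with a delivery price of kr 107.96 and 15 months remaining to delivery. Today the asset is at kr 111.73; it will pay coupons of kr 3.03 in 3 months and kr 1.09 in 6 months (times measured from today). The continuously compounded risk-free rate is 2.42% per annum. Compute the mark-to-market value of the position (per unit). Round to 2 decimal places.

PV(remaining coupons) I = 3.03·e^(−0.0242·3/12) + 1.09·e^(−0.0242·6/12) = 4.0886
Current forward F = (S − I)·e^(rT) = (111.73 − 4.0886)·e^(0.0242·15/12) = 107.6414 × 1.030712 = 110.9473
Value (long) = (F − K)·e^(−rT) = (110.9473 − 107.96) × 0.970203 = 2.8983
Value = kr 2.90

kr 2.90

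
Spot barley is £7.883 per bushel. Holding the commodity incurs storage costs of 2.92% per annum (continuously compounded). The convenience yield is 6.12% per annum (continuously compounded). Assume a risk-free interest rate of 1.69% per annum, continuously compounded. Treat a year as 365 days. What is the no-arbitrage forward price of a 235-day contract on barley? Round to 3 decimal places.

Net carry = r + u − y = 0.0169 + 0.0292 − 0.0612 = -0.0151
F = S·e^((r+u−y)T) = 7.883 · e^(-0.0151 × 235/365) = 7.883 · e^-0.009722
= 7.883 × 0.990325 = £7.807 per bushel

£7.807 per bushel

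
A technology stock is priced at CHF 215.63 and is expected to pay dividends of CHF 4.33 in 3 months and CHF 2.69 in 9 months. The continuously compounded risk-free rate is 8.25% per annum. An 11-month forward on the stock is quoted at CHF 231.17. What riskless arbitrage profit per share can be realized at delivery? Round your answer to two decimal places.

PV(dividends) I = 4.33·e^(−0.0825·3/12) + 2.69·e^(−0.0825·9/12) = 6.7702
Fair forward F* = (S − I)·e^(rT) = (215.63 − 6.7702)·e^0.075625 = 208.8598 × 1.078558 = 225.2674
Market CHF 231.17 > fair 225.2674: forward overpriced → cash-and-carry (borrow at r, buy the stock and collect the dividends, short the forward).
Profit at T = |F_mkt − F*| = |231.17 − 225.2674| = CHF 5.90 per share

CHF 5.90 per share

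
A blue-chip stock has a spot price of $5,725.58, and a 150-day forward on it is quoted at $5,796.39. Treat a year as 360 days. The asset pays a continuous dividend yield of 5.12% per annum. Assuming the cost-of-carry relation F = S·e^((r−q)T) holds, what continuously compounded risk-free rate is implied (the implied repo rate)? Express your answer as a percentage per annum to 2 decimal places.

From F = S·e^((r−q)T): (r − q) = ln(F/S)/T
ln(5796.39/5725.58) = ln(1.012367) = 0.012291
(r − q) = 0.012291 / (150/360) = 0.029498
r = ln(F/S)/T + q = 0.029498 + 0.0512 = 0.080698
r = 8.07%

8.07%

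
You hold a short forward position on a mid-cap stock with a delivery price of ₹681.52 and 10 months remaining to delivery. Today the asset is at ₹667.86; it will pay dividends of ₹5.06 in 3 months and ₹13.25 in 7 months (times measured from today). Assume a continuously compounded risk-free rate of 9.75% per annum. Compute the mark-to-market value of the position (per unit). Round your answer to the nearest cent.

PV(remaining dividends) I = 5.06·e^(−0.0975·3/12) + 13.25·e^(−0.0975·7/12) = 17.4556
Current forward F = (S − I)·e^(rT) = (667.86 − 17.4556)·e^(0.0975·10/12) = 650.4044 × 1.084642 = 705.4559
Value (long) = (F − K)·e^(−rT) = (705.4559 − 681.52) × 0.921963 = 22.0680
Short position value = −(long value) = -₹22.07

-₹22.07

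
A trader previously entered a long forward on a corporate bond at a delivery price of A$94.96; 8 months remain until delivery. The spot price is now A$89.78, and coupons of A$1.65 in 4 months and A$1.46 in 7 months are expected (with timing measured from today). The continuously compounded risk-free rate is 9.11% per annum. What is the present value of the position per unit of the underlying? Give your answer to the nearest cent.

PV(remaining coupons) I = 1.65·e^(−0.0911·4/12) + 1.46·e^(−0.0911·7/12) = 2.9851
Current forward F = (S − I)·e^(rT) = (89.78 − 2.9851)·e^(0.0911·8/12) = 86.7949 × 1.062616 = 92.2296
Value (long) = (F − K)·e^(−rT) = (92.2296 − 94.96) × 0.941074 = -2.5695
Value = -A$2.57

-A$2.57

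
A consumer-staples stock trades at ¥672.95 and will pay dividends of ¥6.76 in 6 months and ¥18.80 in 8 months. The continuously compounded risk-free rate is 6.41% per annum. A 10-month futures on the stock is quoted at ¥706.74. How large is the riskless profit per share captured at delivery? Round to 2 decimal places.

¥22.77 per share

PV(dividends) I = 6.76·e^(−0.0641·6/12) + 18.80·e^(−0.0641·8/12) = 24.5603
Fair futures F* = (S − I)·e^(rT) = (672.95 − 24.5603)·e^0.053417 = 648.3897 × 1.054869 = 683.9662
Market ¥706.74 > fair 683.9662: forward overpriced → cash-and-carry (borrow at r, buy the stock and collect the dividends, short the forward).
Profit at T = |F_mkt − F*| = |706.74 − 683.9662| = ¥22.77 per share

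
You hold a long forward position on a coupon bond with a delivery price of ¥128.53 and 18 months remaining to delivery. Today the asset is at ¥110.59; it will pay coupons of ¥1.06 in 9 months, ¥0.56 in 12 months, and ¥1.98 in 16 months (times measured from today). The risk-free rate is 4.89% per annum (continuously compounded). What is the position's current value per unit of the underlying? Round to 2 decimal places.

-¥12.26

PV(remaining coupons) I = 1.06·e^(−0.0489·9/12) + 0.56·e^(−0.0489·12/12) + 1.98·e^(−0.0489·16/12) = 3.4101
Current forward F = (S − I)·e^(rT) = (110.59 − 3.4101)·e^(0.0489·18/12) = 107.1799 × 1.076107 = 115.3370
Value (long) = (F − K)·e^(−rT) = (115.3370 − 128.53) × 0.929276 = -12.2599
Value = -¥12.26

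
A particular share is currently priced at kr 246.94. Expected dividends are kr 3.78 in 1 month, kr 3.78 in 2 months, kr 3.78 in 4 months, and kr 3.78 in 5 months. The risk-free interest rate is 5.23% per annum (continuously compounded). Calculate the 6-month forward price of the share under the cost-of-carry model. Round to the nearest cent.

PV(dividends) I = 3.78·e^(−0.0523·1/12) + 3.78·e^(−0.0523·2/12) + 3.78·e^(−0.0523·4/12) + 3.78·e^(−0.0523·5/12)
I = 3.7636 + 3.7472 + 3.7147 + 3.6985 = 14.9240
F = (S − I)·e^(rT) = (246.94 − 14.9240) · e^(0.0523·6/12)
= 232.0160 · e^0.026150 = 232.0160 × 1.026495 = kr 238.16

kr 238.16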